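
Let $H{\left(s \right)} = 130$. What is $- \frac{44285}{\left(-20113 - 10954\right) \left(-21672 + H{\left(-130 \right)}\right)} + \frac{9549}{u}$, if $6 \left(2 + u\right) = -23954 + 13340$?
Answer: $- \frac{6390701932121}{1185233451094} \approx -5.3919$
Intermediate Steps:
$u = -1771$ ($u = -2 + \frac{-23954 + 13340}{6} = -2 + \frac{1}{6} \left(-10614\right) = -2 - 1769 = -1771$)
$- \frac{44285}{\left(-20113 - 10954\right) \left(-21672 + H{\left(-130 \right)}\right)} + \frac{9549}{u} = - \frac{44285}{\left(-20113 - 10954\right) \left(-21672 + 130\right)} + \frac{9549}{-1771} = - \frac{44285}{\left(-31067\right) \left(-21542\right)} + 9549 \left(- \frac{1}{1771}\right) = - \frac{44285}{669245314} - \frac{9549}{1771} = - \frac{6390701932121}{1185233451094}$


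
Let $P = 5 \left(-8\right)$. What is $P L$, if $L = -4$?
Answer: $160$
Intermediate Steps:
$P = -40$
$P L = \left(-40\right) \left(-4\right) = 160$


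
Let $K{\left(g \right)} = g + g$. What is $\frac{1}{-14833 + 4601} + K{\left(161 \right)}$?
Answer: $\frac{3294703}{10232} \approx 322.0$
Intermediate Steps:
$K{\left(g \right)} = 2 g$
$\frac{1}{-14833 + 4601} + K{\left(161 \right)} = \frac{1}{-14833 + 4601} + 2 \cdot 161 = \frac{1}{-10232} + 322 = - \frac{1}{10232} + 322 = \frac{3294703}{10232}$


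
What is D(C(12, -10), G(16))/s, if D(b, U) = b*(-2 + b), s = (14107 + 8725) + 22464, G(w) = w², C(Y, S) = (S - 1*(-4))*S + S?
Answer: 150/2831 ≈ 0.052985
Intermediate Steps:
C(Y, S) = S + S*(4 + S) (C(Y, S) = (S + 4)*S + S = (4 + S)*S + S = S*(4 + S) + S = S + S*(4 + S))
s = 45296 (s = 22832 + 22464 = 45296)
D(C(12, -10), G(16))/s = ((-10*(5 - 10))*(-2 - 10*(5 - 10)))/45296 = ((-10*(-5))*(-2 - 10*(-5)))*(1/45296) = (50*(-2 + 50))*(1/45296) = (50*48)*(1/45296) = 2400*(1/45296) = 150/2831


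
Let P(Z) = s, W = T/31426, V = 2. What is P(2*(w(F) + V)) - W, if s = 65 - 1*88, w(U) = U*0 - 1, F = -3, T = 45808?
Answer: -384303/15713 ≈ -24.458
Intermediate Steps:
w(U) = -1 (w(U) = 0 - 1 = -1)
W = 22904/15713 (W = 45808/31426 = 45808*(1/31426) = 22904/15713 ≈ 1.4576)
s = -23 (s = 65 - 88 = -23)
P(Z) = -23
P(2*(w(F) + V)) - W = -23 - 1*22904/15713 = -23 - 22904/15713 = -384303/15713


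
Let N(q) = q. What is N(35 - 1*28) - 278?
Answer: -271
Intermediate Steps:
N(35 - 1*28) - 278 = (35 - 1*28) - 278 = (35 - 28) - 278 = 7 - 278 = -271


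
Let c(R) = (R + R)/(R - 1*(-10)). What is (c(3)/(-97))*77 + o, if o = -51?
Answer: -64773/1261 ≈ -51.366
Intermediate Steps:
c(R) = 2*R/(10 + R) (c(R) = (2*R)/(R + 10) = (2*R)/(10 + R) = 2*R/(10 + R))
(c(3)/(-97))*77 + o = ((2*3/(10 + 3))/(-97))*77 - 51 = ((2*3/13)*(-1/97))*77 - 51 = ((2*3*(1/13))*(-1/97))*77 - 51 = ((6/13)*(-1/97))*77 - 51 = -6/1261*77 - 51 = -462/1261 - 51 = -64773/1261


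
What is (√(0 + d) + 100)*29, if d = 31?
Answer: 2900 + 29*√31 ≈ 3061.5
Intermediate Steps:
(√(0 + d) + 100)*29 = (√(0 + 31) + 100)*29 = (√31 + 100)*29 = (100 + √31)*29 = 2900 + 29*√31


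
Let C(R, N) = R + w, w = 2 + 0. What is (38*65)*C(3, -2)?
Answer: 12350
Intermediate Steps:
w = 2
C(R, N) = 2 + R (C(R, N) = R + 2 = 2 + R)
(38*65)*C(3, -2) = (38*65)*(2 + 3) = 2470*5 = 12350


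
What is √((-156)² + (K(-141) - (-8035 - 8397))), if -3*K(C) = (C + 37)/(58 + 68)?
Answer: 2*√40452321/63 ≈ 201.91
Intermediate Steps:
K(C) = -37/378 - C/378 (K(C) = -(C + 37)/(3*(58 + 68)) = -(37 + C)/(3*126) = -(37/126 + C/126)/3 = -37/378 - C/378)
√((-156)² + (K(-141) - (-8035 - 8397))) = √((-156)² + ((-37/378 - 1/378*(-141)) - (-8035 - 8397))) = √(24336 + ((-37/378 + 47/126) - 1*(-16432))) = √(24336 + (52/189 + 16432)) = √(24336 + 3105700/189) = √(7705204/189) = 2*√40452321/63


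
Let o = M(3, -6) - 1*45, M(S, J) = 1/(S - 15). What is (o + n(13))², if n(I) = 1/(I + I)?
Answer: 49378729/24336 ≈ 2029.0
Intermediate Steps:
n(I) = 1/(2*I)
M(S, J) = 1/(-15 + S)
o = -541/12 (o = 1/(-15 + 3) - 1*45 = 1/(-12) - 45 = -1/12 - 45 = -541/12 ≈ -45.083)
(o + n(13))² = (-541/12 + (½)/13)² = (-541/12 + (½)*(1/13))² = (-541/12 + 1/26)² = (-7027/156)² = 49378729/24336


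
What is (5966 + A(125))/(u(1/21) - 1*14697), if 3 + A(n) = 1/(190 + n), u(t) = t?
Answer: -939173/2314770 ≈ -0.40573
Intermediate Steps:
A(n) = -3 + 1/(190 + n)
(5966 + A(125))/(u(1/21) - 1*14697) = (5966 + (-569 - 3*125)/(190 + 125))/(1/21 - 1*14697) = (5966 + (-569 - 375)/315)/(1/21 - 14697) = (5966 + (1/315)*(-944))/(-308636/21) = (5966 - 944/315)*(-21/308636) = (1878346/315)*(-21/308636) = -939173/2314770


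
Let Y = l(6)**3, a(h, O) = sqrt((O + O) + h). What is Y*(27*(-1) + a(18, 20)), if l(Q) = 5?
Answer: -3375 + 125*sqrt(58) ≈ -2423.0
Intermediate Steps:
a(h, O) = sqrt(h + 2*O) (a(h, O) = sqrt(2*O + h) = sqrt(h + 2*O))
Y = 125 (Y = 5**3 = 125)
Y*(27*(-1) + a(18, 20)) = 125*(27*(-1) + sqrt(18 + 2*20)) = 125*(-27 + sqrt(18 + 40)) = 125*(-27 + sqrt(58)) = -3375 + 125*sqrt(58)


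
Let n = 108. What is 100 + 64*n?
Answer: 7012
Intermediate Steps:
100 + 64*n = 100 + 64*108 = 100 + 6912 = 7012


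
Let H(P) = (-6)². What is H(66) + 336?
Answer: 372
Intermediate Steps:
H(P) = 36
H(66) + 336 = 36 + 336 = 372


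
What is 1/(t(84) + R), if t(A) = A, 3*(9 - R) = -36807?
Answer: 1/12362 ≈ 8.0893e-5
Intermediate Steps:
R = 12278 (R = 9 - ⅓*(-36807) = 9 + 12269 = 12278)
1/(t(84) + R) = 1/(84 + 12278) = 1/12362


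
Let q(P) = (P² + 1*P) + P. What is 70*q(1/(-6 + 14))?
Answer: 595/32 ≈ 18.594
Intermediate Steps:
q(P) = P² + 2*P (q(P) = (P² + P) + P = (P + P²) + P = P² + 2*P)
70*q(1/(-6 + 14)) = 70*((2 + 1/(-6 + 14))/(-6 + 14)) = 70*((2 + 1/8)/8) = 70*((2 + ⅛)/8) = 70*((⅛)*(17/8)) = 70*(17/64) = 595/32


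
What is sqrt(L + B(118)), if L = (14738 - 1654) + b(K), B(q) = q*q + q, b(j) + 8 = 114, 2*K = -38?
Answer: 4*sqrt(1702) ≈ 165.02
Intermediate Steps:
K = -19 (K = (1/2)*(-38) = -19)
b(j) = 106 (b(j) = -8 + 114 = 106)
B(q) = q + q**2 (B(q) = q**2 + q = q + q**2)
L = 13190 (L = (14738 - 1654) + 106 = 13084 + 106 = 13190)
sqrt(L + B(118)) = sqrt(13190 + 118*(1 + 118)) = sqrt(13190 + 118*119) = sqrt(13190 + 14042) = sqrt(27232) = 4*sqrt(1702)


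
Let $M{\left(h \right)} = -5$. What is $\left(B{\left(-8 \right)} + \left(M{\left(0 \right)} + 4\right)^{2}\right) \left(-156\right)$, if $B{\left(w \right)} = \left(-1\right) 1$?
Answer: $0$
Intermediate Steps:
$B{\left(w \right)} = -1$
$\left(B{\left(-8 \right)} + \left(M{\left(0 \right)} + 4\right)^{2}\right) \left(-156\right) = \left(-1 + \left(-5 + 4\right)^{2}\right) \left(-156\right) = \left(-1 + \left(-1\right)^{2}\right) \left(-156\right) = \left(-1 + 1\right) \left(-156\right) = 0 \left(-156\right) = 0$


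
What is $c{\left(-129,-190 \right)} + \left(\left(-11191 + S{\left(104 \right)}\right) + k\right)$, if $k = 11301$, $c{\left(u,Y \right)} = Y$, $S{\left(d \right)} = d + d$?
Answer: $128$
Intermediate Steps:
$S{\left(d \right)} = 2 d$
$c{\left(-129,-190 \right)} + \left(\left(-11191 + S{\left(104 \right)}\right) + k\right) = -190 + \left(\left(-11191 + 2 \cdot 104\right) + 11301\right) = -190 + \left(\left(-11191 + 208\right) + 11301\right) = -190 + \left(-10983 + 11301\right) = -190 + 318 = 128$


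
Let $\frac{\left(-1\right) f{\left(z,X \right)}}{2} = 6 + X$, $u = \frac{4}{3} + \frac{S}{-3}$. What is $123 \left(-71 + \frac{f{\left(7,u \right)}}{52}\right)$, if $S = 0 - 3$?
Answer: $- \frac{228083}{26} \approx -8772.4$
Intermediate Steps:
$S = -3$ ($S = 0 - 3 = -3$)
$u = \frac{7}{3}$ ($u = \frac{4}{3} - \frac{3}{-3} = 4 \cdot \frac{1}{3} - -1 = \frac{4}{3} + 1 = \frac{7}{3} \approx 2.3333$)
$f{\left(z,X \right)} = -12 - 2 X$ ($f{\left(z,X \right)} = - 2 \left(6 + X\right) = -12 - 2 X$)
$123 \left(-71 + \frac{f{\left(7,u \right)}}{52}\right) = 123 \left(-71 + \frac{-12 - \frac{14}{3}}{52}\right) = 123 \left(-71 + \left(-12 - \frac{14}{3}\right) \frac{1}{52}\right) = 123 \left(-71 - \frac{25}{78}\right) = 123 \left(- \frac{5563}{78}\right) = - \frac{228083}{26}$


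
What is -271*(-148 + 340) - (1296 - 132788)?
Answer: 79460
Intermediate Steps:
-271*(-148 + 340) - (1296 - 132788) = -271*192 - 1*(-131492) = -52032 + 131492 = 79460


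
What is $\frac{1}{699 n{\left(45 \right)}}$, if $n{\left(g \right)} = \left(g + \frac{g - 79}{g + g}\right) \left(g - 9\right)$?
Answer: $\frac{5}{5614368} \approx 8.9057 \cdot 10^{-7}$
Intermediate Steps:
$n{\left(g \right)} = \left(-9 + g\right) \left(g + \frac{-79 + g}{2 g}\right)$ ($n{\left(g \right)} = \left(g + \frac{-79 + g}{2 g}\right) \left(-9 + g\right) = \left(-9 + g\right) \left(g + \frac{-79 + g}{2 g}\right)$)
$\frac{1}{699 n{\left(45 \right)}} = \frac{1}{699 \left(-44 + 45^{2} - \frac{765}{2} + \frac{711}{2 \cdot 45}\right)} = \frac{1}{699 \left(-44 + 2025 - \frac{765}{2} + \frac{711}{2} \cdot \frac{1}{45}\right)} = \frac{1}{699 \left(-44 + 2025 - \frac{765}{2} + \frac{79}{10}\right)} = \frac{1}{699 \cdot \frac{8032}{5}} = \frac{1}{699} \cdot \frac{5}{8032} = \frac{5}{5614368}$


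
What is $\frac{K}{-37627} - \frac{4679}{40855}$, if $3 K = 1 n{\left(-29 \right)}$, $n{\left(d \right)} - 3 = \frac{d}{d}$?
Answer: $- \frac{528333619}{4611753255} \approx -0.11456$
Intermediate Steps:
$n{\left(d \right)} = 4$ ($n{\left(d \right)} = 3 + \frac{d}{d} = 3 + 1 = 4$)
$K = \frac{4}{3}$ ($K = \frac{1 \cdot 4}{3} = \frac{1}{3} \cdot 4 = \frac{4}{3} \approx 1.3333$)
$\frac{K}{-37627} - \frac{4679}{40855} = \frac{4}{3 \left(-37627\right)} - \frac{4679}{40855} = \frac{4}{3} \left(- \frac{1}{37627}\right) - \frac{4679}{40855} = - \frac{4}{112881} - \frac{4679}{40855} = - \frac{528333619}{4611753255}$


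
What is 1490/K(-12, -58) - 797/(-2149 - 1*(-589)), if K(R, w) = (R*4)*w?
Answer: 94651/90480 ≈ 1.0461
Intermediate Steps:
K(R, w) = 4*R*w (K(R, w) = (4*R)*w = 4*R*w)
1490/K(-12, -58) - 797/(-2149 - 1*(-589)) = 1490/((4*(-12)*(-58))) - 797/(-2149 - 1*(-589)) = 1490/2784 - 797/(-2149 + 589) = 1490*(1/2784) - 797/(-1560) = 745/1392 - 797*(-1/1560) = 745/1392 + 797/1560 = 94651/90480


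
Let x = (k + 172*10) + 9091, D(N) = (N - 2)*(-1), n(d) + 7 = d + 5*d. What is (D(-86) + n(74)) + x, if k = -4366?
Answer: 6970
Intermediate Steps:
n(d) = -7 + 6*d (n(d) = -7 + (d + 5*d) = -7 + 6*d)
D(N) = 2 - N (D(N) = (-2 + N)*(-1) = 2 - N)
x = 6445 (x = (-4366 + 172*10) + 9091 = (-4366 + 1720) + 9091 = -2646 + 9091 = 6445)
(D(-86) + n(74)) + x = ((2 - 1*(-86)) + (-7 + 6*74)) + 6445 = ((2 + 86) + (-7 + 444)) + 6445 = (88 + 437) + 6445 = 525 + 6445 = 6970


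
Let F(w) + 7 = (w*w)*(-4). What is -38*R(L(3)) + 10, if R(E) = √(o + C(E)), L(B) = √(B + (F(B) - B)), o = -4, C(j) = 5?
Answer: -28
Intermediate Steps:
F(w) = -7 - 4*w² (F(w) = -7 + (w*w)*(-4) = -7 + w²*(-4) = -7 - 4*w²)
L(B) = √(-7 - 4*B²) (L(B) = √(B + ((-7 - 4*B²) - B)) = √(B + (-7 - B - 4*B²)) = √(-7 - 4*B²))
R(E) = 1 (R(E) = √(-4 + 5) = √1 = 1)
-38*R(L(3)) + 10 = -38*1 + 10 = -38 + 10 = -28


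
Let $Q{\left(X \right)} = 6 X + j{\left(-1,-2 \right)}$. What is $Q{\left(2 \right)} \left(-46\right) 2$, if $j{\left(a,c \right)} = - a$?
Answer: $-1196$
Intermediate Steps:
$Q{\left(X \right)} = 1 + 6 X$ ($Q{\left(X \right)} = 6 X - -1 = 6 X + 1 = 1 + 6 X$)
$Q{\left(2 \right)} \left(-46\right) 2 = \left(1 + 6 \cdot 2\right) \left(-46\right) 2 = \left(1 + 12\right) \left(-46\right) 2 = 13 \left(-46\right) 2 = \left(-598\right) 2 = -1196$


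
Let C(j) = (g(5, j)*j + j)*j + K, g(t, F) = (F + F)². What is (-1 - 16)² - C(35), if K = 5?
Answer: -6003441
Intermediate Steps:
g(t, F) = 4*F² (g(t, F) = (2*F)² = 4*F²)
C(j) = 5 + j*(j + 4*j³) (C(j) = ((4*j²)*j + j)*j + 5 = (4*j³ + j)*j + 5 = (j + 4*j³)*j + 5 = j*(j + 4*j³) + 5 = 5 + j*(j + 4*j³))
(-1 - 16)² - C(35) = (-1 - 16)² - (5 + 35² + 4*35⁴) = (-17)² - (5 + 1225 + 4*1500625) = 289 - (5 + 1225 + 6002500) = 289 - 1*6003730 = 289 - 6003730 = -6003441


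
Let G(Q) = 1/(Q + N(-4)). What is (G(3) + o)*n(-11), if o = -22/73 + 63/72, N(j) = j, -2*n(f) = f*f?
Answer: 30129/1168 ≈ 25.795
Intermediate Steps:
n(f) = -f²/2 (n(f) = -f*f/2 = -f²/2)
o = 335/584 (o = -22*1/73 + 63*(1/72) = -22/73 + 7/8 = 335/584 ≈ 0.57363)
G(Q) = 1/(-4 + Q) (G(Q) = 1/(Q - 4) = 1/(-4 + Q))
(G(3) + o)*n(-11) = (1/(-4 + 3) + 335/584)*(-½*(-11)²) = (1/(-1) + 335/584)*(-½*121) = (-1 + 335/584)*(-121/2) = -249/584*(-121/2) = 30129/1168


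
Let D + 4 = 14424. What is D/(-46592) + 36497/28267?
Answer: 46173503/47036288 ≈ 0.98166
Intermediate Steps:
D = 14420 (D = -4 + 14424 = 14420)
D/(-46592) + 36497/28267 = 14420/(-46592) + 36497/28267 = 14420*(-1/46592) + 36497*(1/28267) = -515/1664 + 36497/28267 = 46173503/47036288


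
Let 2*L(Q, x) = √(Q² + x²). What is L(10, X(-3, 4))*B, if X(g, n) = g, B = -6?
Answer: -3*√109 ≈ -31.321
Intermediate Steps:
L(Q, x) = √(Q² + x²)/2
L(10, X(-3, 4))*B = (√(10² + (-3)²)/2)*(-6) = (√(100 + 9)/2)*(-6) = (√109/2)*(-6) = -3*√109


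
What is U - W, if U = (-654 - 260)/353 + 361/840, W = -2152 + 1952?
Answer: 58663673/296520 ≈ 197.84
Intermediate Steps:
W = -200
U = -640327/296520 (U = -914*1/353 + 361*(1/840) = -914/353 + 361/840 = -640327/296520 ≈ -2.1595)
U - W = -640327/296520 - 1*(-200) = -640327/296520 + 200 = 58663673/296520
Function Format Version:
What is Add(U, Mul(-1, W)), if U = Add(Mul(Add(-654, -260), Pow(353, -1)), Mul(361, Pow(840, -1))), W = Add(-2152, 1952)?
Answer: Rational(58663673, 296520) ≈ 197.84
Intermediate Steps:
W = -200
U = Rational(-640327, 296520) (U = Add(Mul(-914, Rational(1, 353)), Mul(361, Rational(1, 840))) = Add(Rational(-914, 353), Rational(361, 840)) = Rational(-640327, 296520) ≈ -2.1595)
Add(U, Mul(-1, W)) = Add(Rational(-640327, 296520), Mul(-1, -200)) = Add(Rational(-640327, 296520), 200) = Rational(58663673, 296520)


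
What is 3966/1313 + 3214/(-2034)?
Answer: 1923431/1335321 ≈ 1.4404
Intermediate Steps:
3966/1313 + 3214/(-2034) = 3966*(1/1313) + 3214*(-1/2034) = 3966/1313 - 1607/1017 = 1923431/1335321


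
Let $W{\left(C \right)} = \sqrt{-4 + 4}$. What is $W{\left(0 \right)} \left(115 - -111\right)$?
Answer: $0$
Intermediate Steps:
$W{\left(C \right)} = 0$ ($W{\left(C \right)} = \sqrt{0} = 0$)
$W{\left(0 \right)} \left(115 - -111\right) = 0 \left(115 - -111\right) = 0 \left(115 + 111\right) = 0 \cdot 226 = 0$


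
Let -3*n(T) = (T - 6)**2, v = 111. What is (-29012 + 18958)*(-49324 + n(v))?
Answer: 532851946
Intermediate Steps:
n(T) = -(-6 + T)**2/3 (n(T) = -(T - 6)**2/3 = -(-6 + T)**2/3)
(-29012 + 18958)*(-49324 + n(v)) = (-29012 + 18958)*(-49324 - (-6 + 111)**2/3) = -10054*(-49324 - 1/3*105**2) = -10054*(-49324 - 1/3*11025) = -10054*(-49324 - 3675) = -10054*(-52999) = 532851946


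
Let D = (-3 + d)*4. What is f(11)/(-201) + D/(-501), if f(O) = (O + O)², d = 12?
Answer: -83240/33567 ≈ -2.4798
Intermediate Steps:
f(O) = 4*O² (f(O) = (2*O)² = 4*O²)
D = 36 (D = (-3 + 12)*4 = 9*4 = 36)
f(11)/(-201) + D/(-501) = (4*11²)/(-201) + 36/(-501) = (4*121)*(-1/201) + 36*(-1/501) = 484*(-1/201) - 12/167 = -484/201 - 12/167 = -83240/33567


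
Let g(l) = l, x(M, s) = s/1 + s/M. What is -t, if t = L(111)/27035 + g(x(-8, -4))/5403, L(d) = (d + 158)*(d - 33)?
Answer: -226542247/292140210 ≈ -0.77546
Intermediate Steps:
x(M, s) = s + s/M (x(M, s) = s*1 + s/M = s + s/M)
L(d) = (-33 + d)*(158 + d) (L(d) = (158 + d)*(-33 + d) = (-33 + d)*(158 + d))
t = 226542247/292140210 (t = (-5214 + 111**2 + 125*111)/27035 + (-4 - 4/(-8))/5403 = (-5214 + 12321 + 13875)*(1/27035) + (-4 - 4*(-1/8))*(1/5403) = 20982*(1/27035) + (-4 + 1/2)*(1/5403) = 20982/27035 - 7/2*1/5403 = 20982/27035 - 7/10806 = 226542247/292140210 ≈ 0.77546)
-t = -1*226542247/292140210 = -226542247/292140210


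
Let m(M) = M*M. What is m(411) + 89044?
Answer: 257965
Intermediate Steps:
m(M) = M**2
m(411) + 89044 = 411**2 + 89044 = 168921 + 89044 = 257965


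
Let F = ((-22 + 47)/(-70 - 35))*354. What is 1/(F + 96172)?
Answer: 7/672614 ≈ 1.0407e-5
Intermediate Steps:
F = -590/7 (F = (25/(-105))*354 = (25*(-1/105))*354 = -5/21*354 = -590/7 ≈ -84.286)
1/(F + 96172) = 1/(-590/7 + 96172) = 1/(672614/7) = 7/672614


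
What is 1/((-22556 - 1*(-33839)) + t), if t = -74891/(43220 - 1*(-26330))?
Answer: 69550/784657759 ≈ 8.8637e-5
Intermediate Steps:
t = -74891/69550 (t = -74891/(43220 + 26330) = -74891/69550 ≈ -1.0768)
1/((-22556 - 1*(-33839)) + t) = 1/((-22556 - 1*(-33839)) - 74891/69550) = 1/((-22556 + 33839) - 74891/69550) = 1/(11283 - 74891/69550) = 1/(784657759/69550) = 69550/784657759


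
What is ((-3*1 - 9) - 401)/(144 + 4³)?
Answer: -413/208 ≈ -1.9856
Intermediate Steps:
((-3*1 - 9) - 401)/(144 + 4³) = ((-3 - 9) - 401)/(144 + 64) = (-12 - 401)/208 = -413*1/208 = -413/208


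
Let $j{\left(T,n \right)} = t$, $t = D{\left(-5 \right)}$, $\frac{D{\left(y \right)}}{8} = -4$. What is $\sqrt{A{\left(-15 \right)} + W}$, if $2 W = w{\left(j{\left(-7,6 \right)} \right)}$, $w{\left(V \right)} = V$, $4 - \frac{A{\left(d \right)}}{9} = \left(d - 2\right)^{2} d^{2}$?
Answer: $i \sqrt{585205} \approx 764.99 i$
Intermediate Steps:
$D{\left(y \right)} = -32$ ($D{\left(y \right)} = 8 \left(-4\right) = -32$)
$t = -32$
$j{\left(T,n \right)} = -32$
$A{\left(d \right)} = 36 - 9 d^{2} \left(-2 + d\right)^{2}$ ($A{\left(d \right)} = 36 - 9 \left(d - 2\right)^{2} d^{2} = 36 - 9 \left(-2 + d\right)^{2} d^{2} = 36 - 9 d^{2} \left(-2 + d\right)^{2}$)
$W = -16$ ($W = \frac{1}{2} \left(-32\right) = -16$)
$\sqrt{A{\left(-15 \right)} + W} = \sqrt{\left(36 - 9 \left(-15\right)^{2} \left(-2 - 15\right)^{2}\right) - 16} = \sqrt{\left(36 - 2025 \left(-17\right)^{2}\right) - 16} = \sqrt{\left(36 - 2025 \cdot 289\right) - 16} = \sqrt{\left(36 - 585225\right) - 16} = \sqrt{-585189 - 16} = \sqrt{-585205} = i \sqrt{585205}$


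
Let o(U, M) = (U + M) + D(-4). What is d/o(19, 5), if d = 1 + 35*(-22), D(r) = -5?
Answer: -769/19 ≈ -40.474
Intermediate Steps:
d = -769 (d = 1 - 770 = -769)
o(U, M) = -5 + M + U (o(U, M) = (U + M) - 5 = (M + U) - 5 = -5 + M + U)
d/o(19, 5) = -769/(-5 + 5 + 19) = -769/19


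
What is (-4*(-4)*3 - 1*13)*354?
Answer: 12390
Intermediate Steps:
(-4*(-4)*3 - 1*13)*354 = (16*3 - 13)*354 = (48 - 13)*354 = 35*354 = 12390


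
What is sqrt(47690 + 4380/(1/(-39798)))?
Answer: 5*I*sqrt(6970702) ≈ 13201.0*I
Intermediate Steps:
sqrt(47690 + 4380/(1/(-39798))) = sqrt(47690 + 4380/(-1/39798)) = sqrt(47690 + 4380*(-39798)) = sqrt(47690 - 174315240) = sqrt(-174267550) = 5*I*sqrt(6970702)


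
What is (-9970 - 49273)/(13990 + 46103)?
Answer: -59243/60093 ≈ -0.98586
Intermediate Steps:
(-9970 - 49273)/(13990 + 46103) = -59243/60093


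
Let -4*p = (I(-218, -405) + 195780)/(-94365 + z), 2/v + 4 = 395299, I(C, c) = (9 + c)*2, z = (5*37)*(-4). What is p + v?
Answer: 770785423/1503781239 ≈ 0.51256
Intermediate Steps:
z = -740 (z = 185*(-4) = -740)
I(C, c) = 18 + 2*c
v = 2/395295 (v = 2/(-4 + 395299) = 2/395295 ≈ 5.0595e-6)
p = 48747/95105 (p = -((18 + 2*(-405)) + 195780)/(4*(-94365 - 740)) = -((18 - 810) + 195780)/(4*(-95105)) = -(-792 + 195780)*(-1)/(4*95105) = -48747*(-1)/95105 = -¼*(-194988/95105) = 48747/95105 ≈ 0.51256)
p + v = 48747/95105 + 2/395295 = 770785423/1503781239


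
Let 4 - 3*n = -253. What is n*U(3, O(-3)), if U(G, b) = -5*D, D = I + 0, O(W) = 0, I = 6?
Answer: -2570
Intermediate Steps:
D = 6 (D = 6 + 0 = 6)
U(G, b) = -30 (U(G, b) = -5*6 = -30)
n = 257/3 (n = 4/3 - 1/3*(-253) = 4/3 + 253/3 = 257/3 ≈ 85.667)
n*U(3, O(-3)) = (257/3)*(-30) = -2570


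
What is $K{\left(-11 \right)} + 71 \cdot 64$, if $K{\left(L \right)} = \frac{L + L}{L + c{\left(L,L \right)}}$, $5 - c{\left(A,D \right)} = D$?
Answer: $\frac{22698}{5} \approx 4539.6$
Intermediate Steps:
$c{\left(A,D \right)} = 5 - D$
$K{\left(L \right)} = \frac{2 L}{5}$ ($K{\left(L \right)} = \frac{L + L}{L - \left(-5 + L\right)} = \frac{2 L}{5}$)
$K{\left(-11 \right)} + 71 \cdot 64 = \frac{2}{5} \left(-11\right) + 71 \cdot 64 = - \frac{22}{5} + 4544 = \frac{22698}{5}$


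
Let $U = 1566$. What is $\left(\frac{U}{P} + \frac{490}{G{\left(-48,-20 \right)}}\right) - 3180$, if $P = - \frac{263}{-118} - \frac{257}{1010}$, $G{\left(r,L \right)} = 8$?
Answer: $- \frac{273609235}{117652} \approx -2325.6$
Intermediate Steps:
$P = \frac{58826}{29795}$ ($P = \left(-263\right) \left(- \frac{1}{118}\right) - \frac{257}{1010} = \frac{263}{118} - \frac{257}{1010} = \frac{58826}{29795} \approx 1.9744$)
$\left(\frac{U}{P} + \frac{490}{G{\left(-48,-20 \right)}}\right) - 3180 = \left(\frac{1566}{\frac{58826}{29795}} + \frac{490}{8}\right) - 3180 = \left(1566 \cdot \frac{29795}{58826} + 490 \cdot \frac{1}{8}\right) - 3180 = \left(\frac{23329485}{29413} + \frac{245}{4}\right) - 3180 = \frac{100524125}{117652} - 3180 = - \frac{273609235}{117652}$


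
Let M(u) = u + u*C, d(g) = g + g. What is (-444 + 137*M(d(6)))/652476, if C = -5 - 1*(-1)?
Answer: -448/54373 ≈ -0.0082394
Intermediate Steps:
C = -4 (C = -5 + 1 = -4)
d(g) = 2*g
M(u) = -3*u (M(u) = u + u*(-4) = u - 4*u = -3*u)
(-444 + 137*M(d(6)))/652476 = (-444 + 137*(-6*6))/652476 = (-444 + 137*(-3*12))*(1/652476) = (-444 + 137*(-36))*(1/652476) = (-444 - 4932)*(1/652476) = -5376*1/652476 = -448/54373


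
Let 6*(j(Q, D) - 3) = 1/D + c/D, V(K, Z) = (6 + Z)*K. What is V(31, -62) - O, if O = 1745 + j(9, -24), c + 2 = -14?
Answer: -167237/48 ≈ -3484.1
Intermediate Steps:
c = -16 (c = -2 - 14 = -16)
V(K, Z) = K*(6 + Z)
j(Q, D) = 3 - 5/(2*D) (j(Q, D) = 3 + (1/D - 16/D)/6 = 3 + (-15/D)/6 = 3 - 5/(2*D))
O = 83909/48 (O = 1745 + (3 - 5/2/(-24)) = 1745 + (3 - 5/2*(-1/24)) = 1745 + (3 + 5/48) = 1745 + 149/48 = 83909/48 ≈ 1748.1)
V(31, -62) - O = 31*(6 - 62) - 1*83909/48 = 31*(-56) - 83909/48 = -1736 - 83909/48 = -167237/48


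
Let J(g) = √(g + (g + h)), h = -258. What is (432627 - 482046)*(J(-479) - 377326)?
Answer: 18647073594 - 395352*I*√19 ≈ 1.8647e+10 - 1.7233e+6*I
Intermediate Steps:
J(g) = √(-258 + 2*g) (J(g) = √(g + (g - 258)) = √(g + (-258 + g)) = √(-258 + 2*g))
(432627 - 482046)*(J(-479) - 377326) = (432627 - 482046)*(√(-258 + 2*(-479)) - 377326) = -49419*(√(-258 - 958) - 377326) = -49419*(√(-1216) - 377326) = -49419*(8*I*√19 - 377326) = -49419*(-377326 + 8*I*√19) = 18647073594 - 395352*I*√19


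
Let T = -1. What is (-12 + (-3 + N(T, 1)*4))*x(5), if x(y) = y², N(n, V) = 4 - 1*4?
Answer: -375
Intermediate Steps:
N(n, V) = 0 (N(n, V) = 4 - 4 = 0)
(-12 + (-3 + N(T, 1)*4))*x(5) = (-12 + (-3 + 0*4))*5² = (-12 + (-3 + 0))*25 = (-12 - 3)*25 = -15*25 = -375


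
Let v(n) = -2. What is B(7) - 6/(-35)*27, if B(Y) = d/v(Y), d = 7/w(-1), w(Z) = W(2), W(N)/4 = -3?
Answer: 4133/840 ≈ 4.9202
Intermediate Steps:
W(N) = -12 (W(N) = 4*(-3) = -12)
w(Z) = -12
d = -7/12 (d = 7/(-12) = 7*(-1/12) = -7/12 ≈ -0.58333)
B(Y) = 7/24 (B(Y) = -7/12/(-2) = -7/12*(-1/2) = 7/24)
B(7) - 6/(-35)*27 = 7/24 - 6/(-35)*27 = 7/24 - 6*(-1/35)*27 = 7/24 + (6/35)*27 = 7/24 + 162/35 = 4133/840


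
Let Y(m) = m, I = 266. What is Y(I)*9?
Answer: 2394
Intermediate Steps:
Y(I)*9 = 266*9 = 2394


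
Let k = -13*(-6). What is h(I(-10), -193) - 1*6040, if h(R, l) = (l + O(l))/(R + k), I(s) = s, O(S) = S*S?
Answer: -93416/17 ≈ -5495.1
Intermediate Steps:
O(S) = S**2
k = 78
h(R, l) = (l + l**2)/(78 + R) (h(R, l) = (l + l**2)/(R + 78) = (l + l**2)/(78 + R))
h(I(-10), -193) - 1*6040 = -193*(1 - 193)/(78 - 10) - 1*6040 = -193*(-192)/68 - 6040 = -193*1/68*(-192) - 6040 = 9264/17 - 6040 = -93416/17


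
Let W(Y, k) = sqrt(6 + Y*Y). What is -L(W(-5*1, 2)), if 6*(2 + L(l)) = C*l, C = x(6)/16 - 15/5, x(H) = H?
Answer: 2 + 7*sqrt(31)/16 ≈ 4.4359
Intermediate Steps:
W(Y, k) = sqrt(6 + Y**2)
C = -21/8 (C = 6/16 - 15/5 = 6*(1/16) - 15*1/5 = 3/8 - 3 = -21/8 ≈ -2.6250)
L(l) = -2 - 7*l/16 (L(l) = -2 + (-21*l/8)/6 = -2 - 7*l/16)
-L(W(-5*1, 2)) = -(-2 - 7*sqrt(6 + (-5*1)**2)/16) = -(-2 - 7*sqrt(6 + (-5)**2)/16) = -(-2 - 7*sqrt(6 + 25)/16) = -(-2 - 7*sqrt(31)/16) = 2 + 7*sqrt(31)/16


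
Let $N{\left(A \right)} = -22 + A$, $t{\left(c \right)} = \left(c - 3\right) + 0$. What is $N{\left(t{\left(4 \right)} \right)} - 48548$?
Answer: $-48569$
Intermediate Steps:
$t{\left(c \right)} = -3 + c$ ($t{\left(c \right)} = \left(-3 + c\right) + 0 = -3 + c$)
$N{\left(t{\left(4 \right)} \right)} - 48548 = \left(-22 + \left(-3 + 4\right)\right) - 48548 = \left(-22 + 1\right) - 48548 = -21 - 48548 = -48569$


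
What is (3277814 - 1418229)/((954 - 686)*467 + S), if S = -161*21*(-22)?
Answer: 1859585/199538 ≈ 9.3195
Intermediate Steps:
S = 74382 (S = -3381*(-22) = 74382)
(3277814 - 1418229)/((954 - 686)*467 + S) = (3277814 - 1418229)/((954 - 686)*467 + 74382) = 1859585/(268*467 + 74382) = 1859585/(125156 + 74382) = 1859585/199538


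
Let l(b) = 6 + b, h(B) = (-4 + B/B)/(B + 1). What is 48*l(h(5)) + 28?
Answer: 292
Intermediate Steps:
h(B) = -3/(1 + B) (h(B) = (-4 + 1)/(1 + B) = -3/(1 + B))
48*l(h(5)) + 28 = 48*(6 - 3/(1 + 5)) + 28 = 48*(6 - 3/6) + 28 = 48*(6 - 3*⅙) + 28 = 48*(6 - ½) + 28 = 48*(11/2) + 28 = 264 + 28 = 292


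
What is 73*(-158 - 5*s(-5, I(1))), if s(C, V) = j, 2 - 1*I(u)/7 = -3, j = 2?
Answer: -12264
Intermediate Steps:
I(u) = 35 (I(u) = 14 - 7*(-3) = 14 + 21 = 35)
s(C, V) = 2
73*(-158 - 5*s(-5, I(1))) = 73*(-158 - 5*2) = 73*(-158 - 10) = 73*(-168) = -12264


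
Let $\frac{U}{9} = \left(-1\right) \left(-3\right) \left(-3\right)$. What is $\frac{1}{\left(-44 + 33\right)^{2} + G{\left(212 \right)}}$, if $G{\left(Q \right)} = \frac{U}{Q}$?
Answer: $\frac{212}{25571} \approx 0.0082906$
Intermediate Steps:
$U = -81$ ($U = 9 \left(-1\right) \left(-3\right) \left(-3\right) = 9 \cdot 3 \left(-3\right) = 9 \left(-9\right) = -81$)
$G{\left(Q \right)} = - \frac{81}{Q}$
$\frac{1}{\left(-44 + 33\right)^{2} + G{\left(212 \right)}} = \frac{1}{\left(-44 + 33\right)^{2} - \frac{81}{212}} = \frac{1}{\left(-11\right)^{2} - \frac{81}{212}} = \frac{1}{121 - \frac{81}{212}} = \frac{1}{\frac{25571}{212}} = \frac{212}{25571}$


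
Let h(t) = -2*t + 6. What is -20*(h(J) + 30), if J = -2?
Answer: -800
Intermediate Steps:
h(t) = 6 - 2*t
-20*(h(J) + 30) = -20*((6 - 2*(-2)) + 30) = -20*((6 + 4) + 30) = -20*(10 + 30) = -20*40 = -800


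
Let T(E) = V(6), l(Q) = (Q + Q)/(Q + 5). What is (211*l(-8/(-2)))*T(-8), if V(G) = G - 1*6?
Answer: 0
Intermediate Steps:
V(G) = -6 + G (V(G) = G - 6 = -6 + G)
l(Q) = 2*Q/(5 + Q) (l(Q) = (2*Q)/(5 + Q) = 2*Q/(5 + Q))
T(E) = 0 (T(E) = -6 + 6 = 0)
(211*l(-8/(-2)))*T(-8) = (211*(2*(-8/(-2))/(5 - 8/(-2))))*0 = (211*(2*(-8*(-½))/(5 - 8*(-½))))*0 = (211*(2*4/(5 + 4)))*0 = (211*(2*4/9))*0 = (211*(2*4*(⅑)))*0 = (211*(8/9))*0 = (1688/9)*0 = 0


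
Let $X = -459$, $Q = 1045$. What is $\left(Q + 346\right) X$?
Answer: $-638469$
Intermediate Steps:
$\left(Q + 346\right) X = \left(1045 + 346\right) \left(-459\right) = 1391 \left(-459\right) = -638469$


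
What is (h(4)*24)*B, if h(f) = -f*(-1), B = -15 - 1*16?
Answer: -2976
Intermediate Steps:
B = -31 (B = -15 - 16 = -31)
h(f) = f
(h(4)*24)*B = (4*24)*(-31) = 96*(-31) = -2976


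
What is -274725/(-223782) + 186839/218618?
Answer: 8489252929/4076897773 ≈ 2.0823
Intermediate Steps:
-274725/(-223782) + 186839/218618 = -274725*(-1/223782) + 186839*(1/218618) = 91575/74594 + 186839/218618 = 8489252929/4076897773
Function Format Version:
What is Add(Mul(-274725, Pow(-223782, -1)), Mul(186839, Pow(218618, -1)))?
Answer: Rational(8489252929, 4076897773) ≈ 2.0823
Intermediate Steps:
Add(Mul(-274725, Pow(-223782, -1)), Mul(186839, Pow(218618, -1))) = Add(Mul(-274725, Rational(-1, 223782)), Mul(186839, Rational(1, 218618))) = Add(Rational(91575, 74594), Rational(186839, 218618)) = Rational(8489252929, 4076897773)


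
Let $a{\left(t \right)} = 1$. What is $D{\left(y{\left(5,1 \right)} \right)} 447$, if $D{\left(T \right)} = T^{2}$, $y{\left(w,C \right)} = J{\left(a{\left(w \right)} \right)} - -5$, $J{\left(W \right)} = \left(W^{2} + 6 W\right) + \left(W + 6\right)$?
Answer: $161367$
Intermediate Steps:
$J{\left(W \right)} = 6 + W^{2} + 7 W$ ($J{\left(W \right)} = \left(W^{2} + 6 W\right) + \left(6 + W\right) = 6 + W^{2} + 7 W$)
$y{\left(w,C \right)} = 19$ ($y{\left(w,C \right)} = \left(6 + 1^{2} + 7 \cdot 1\right) - -5 = \left(6 + 1 + 7\right) + 5 = 14 + 5 = 19$)
$D{\left(y{\left(5,1 \right)} \right)} 447 = 19^{2} \cdot 447 = 361 \cdot 447 = 161367$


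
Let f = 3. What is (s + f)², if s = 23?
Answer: 676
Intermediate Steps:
(s + f)² = (23 + 3)² = 26² = 676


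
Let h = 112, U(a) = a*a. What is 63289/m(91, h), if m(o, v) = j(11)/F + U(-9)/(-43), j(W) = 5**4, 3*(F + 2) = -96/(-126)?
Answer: -59871394/340407 ≈ -175.88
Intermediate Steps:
U(a) = a**2
F = -110/63 (F = -2 + (-96/(-126))/3 = -2 + (-96*(-1/126))/3 = -2 + (1/3)*(16/21) = -2 + 16/63 = -110/63 ≈ -1.7460)
j(W) = 625
m(o, v) = -340407/946 (m(o, v) = 625/(-110/63) + (-9)**2/(-43) = 625*(-63/110) + 81*(-1/43) = -7875/22 - 81/43 = -340407/946)
63289/m(91, h) = 63289/(-340407/946) = 63289*(-946/340407) = -59871394/340407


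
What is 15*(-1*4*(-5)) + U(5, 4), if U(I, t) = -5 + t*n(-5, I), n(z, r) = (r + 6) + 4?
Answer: 355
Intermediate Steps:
n(z, r) = 10 + r (n(z, r) = (6 + r) + 4 = 10 + r)
U(I, t) = -5 + t*(10 + I)
15*(-1*4*(-5)) + U(5, 4) = 15*(-1*4*(-5)) + (-5 + 4*(10 + 5)) = 15*(-4*(-5)) + (-5 + 4*15) = 15*20 + (-5 + 60) = 300 + 55 = 355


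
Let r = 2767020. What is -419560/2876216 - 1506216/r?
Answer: -57220140311/82901533295 ≈ -0.69022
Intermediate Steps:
-419560/2876216 - 1506216/r = -419560/2876216 - 1506216/2767020 = -419560*1/2876216 - 1506216*1/2767020 = -52445/359527 - 125518/230585 = -57220140311/82901533295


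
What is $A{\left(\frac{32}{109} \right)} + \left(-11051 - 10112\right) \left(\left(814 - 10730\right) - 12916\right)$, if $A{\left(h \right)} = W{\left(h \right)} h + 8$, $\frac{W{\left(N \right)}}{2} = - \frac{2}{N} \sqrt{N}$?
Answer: $483193624 - \frac{16 \sqrt{218}}{109} \approx 4.8319 \cdot 10^{8}$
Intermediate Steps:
$W{\left(N \right)} = - \frac{4}{\sqrt{N}}$ ($W{\left(N \right)} = 2 - \frac{2}{N} \sqrt{N} = 2 \left(- \frac{2}{\sqrt{N}}\right) = - \frac{4}{\sqrt{N}}$)
$A{\left(h \right)} = 8 - 4 \sqrt{h}$ ($A{\left(h \right)} = - \frac{4}{\sqrt{h}} h + 8 = - 4 \sqrt{h} + 8 = 8 - 4 \sqrt{h}$)
$A{\left(\frac{32}{109} \right)} + \left(-11051 - 10112\right) \left(\left(814 - 10730\right) - 12916\right) = \left(8 - 4 \sqrt{\frac{32}{109}}\right) + \left(-11051 - 10112\right) \left(\left(814 - 10730\right) - 12916\right) = \left(8 - 4 \sqrt{32 \cdot \frac{1}{109}}\right) - 21163 \left(\left(814 - 10730\right) - 12916\right) = \left(8 - 4 \sqrt{\frac{32}{109}}\right) - 21163 \left(-9916 - 12916\right) = \left(8 - 4 \frac{4 \sqrt{218}}{109}\right) - -483193616 = \left(8 - \frac{16 \sqrt{218}}{109}\right) + 483193616 = 483193624 - \frac{16 \sqrt{218}}{109}$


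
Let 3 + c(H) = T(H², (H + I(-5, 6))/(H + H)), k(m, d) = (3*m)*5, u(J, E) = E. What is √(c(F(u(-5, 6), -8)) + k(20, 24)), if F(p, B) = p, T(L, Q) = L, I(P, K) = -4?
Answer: 3*√37 ≈ 18.248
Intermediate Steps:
k(m, d) = 15*m
c(H) = -3 + H²
√(c(F(u(-5, 6), -8)) + k(20, 24)) = √((-3 + 6²) + 15*20) = √((-3 + 36) + 300) = √(33 + 300) = √333 = 3*√37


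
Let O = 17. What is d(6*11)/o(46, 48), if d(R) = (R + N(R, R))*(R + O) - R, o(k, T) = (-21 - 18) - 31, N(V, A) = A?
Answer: -1089/7 ≈ -155.57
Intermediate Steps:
o(k, T) = -70 (o(k, T) = -39 - 31 = -70)
d(R) = -R + 2*R*(17 + R) (d(R) = (R + R)*(R + 17) - R = (2*R)*(17 + R) - R = 2*R*(17 + R) - R = -R + 2*R*(17 + R))
d(6*11)/o(46, 48) = ((6*11)*(33 + 2*(6*11)))/(-70) = (66*(33 + 2*66))*(-1/70) = (66*(33 + 132))*(-1/70) = (66*165)*(-1/70) = 10890*(-1/70) = -1089/7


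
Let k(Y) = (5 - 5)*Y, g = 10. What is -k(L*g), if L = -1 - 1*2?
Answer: 0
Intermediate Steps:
L = -3 (L = -1 - 2 = -3)
k(Y) = 0 (k(Y) = 0*Y = 0)
-k(L*g) = -1*0 = 0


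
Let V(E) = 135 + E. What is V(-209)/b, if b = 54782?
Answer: -37/27391 ≈ -0.0013508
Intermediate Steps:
V(-209)/b = (135 - 209)/54782 = -74*1/54782 = -37/27391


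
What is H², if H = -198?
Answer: 39204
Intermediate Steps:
H² = (-198)² = 39204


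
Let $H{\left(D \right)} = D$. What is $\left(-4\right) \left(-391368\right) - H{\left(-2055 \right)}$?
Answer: $1567527$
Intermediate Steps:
$\left(-4\right) \left(-391368\right) - H{\left(-2055 \right)} = \left(-4\right) \left(-391368\right) - -2055 = 1565472 + 2055 = 1567527$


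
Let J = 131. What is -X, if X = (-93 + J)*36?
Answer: -1368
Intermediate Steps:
X = 1368 (X = (-93 + 131)*36 = 38*36 = 1368)
-X = -1*1368 = -1368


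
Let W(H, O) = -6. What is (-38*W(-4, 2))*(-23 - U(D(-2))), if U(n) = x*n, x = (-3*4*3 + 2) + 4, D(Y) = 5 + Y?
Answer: 15276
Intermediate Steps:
x = -30 (x = (-12*3 + 2) + 4 = (-36 + 2) + 4 = -34 + 4 = -30)
U(n) = -30*n
(-38*W(-4, 2))*(-23 - U(D(-2))) = (-38*(-6))*(-23 - (-30)*(5 - 2)) = 228*(-23 - (-30)*3) = 228*(-23 - 1*(-90)) = 228*(-23 + 90) = 228*67 = 15276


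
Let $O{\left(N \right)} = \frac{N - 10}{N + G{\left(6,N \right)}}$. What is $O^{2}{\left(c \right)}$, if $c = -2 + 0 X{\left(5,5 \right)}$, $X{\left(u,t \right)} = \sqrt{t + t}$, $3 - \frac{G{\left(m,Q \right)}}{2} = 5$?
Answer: $4$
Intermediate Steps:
$G{\left(m,Q \right)} = -4$ ($G{\left(m,Q \right)} = 6 - 10 = -4$)
$X{\left(u,t \right)} = \sqrt{2} \sqrt{t}$ ($X{\left(u,t \right)} = \sqrt{2 t} = \sqrt{2} \sqrt{t}$)
$c = -2$ ($c = -2 + 0 \sqrt{2} \sqrt{5} = -2 + 0 \sqrt{10} = -2 + 0 = -2$)
$O{\left(N \right)} = \frac{-10 + N}{-4 + N}$ ($O{\left(N \right)} = \frac{N - 10}{N - 4} = \frac{-10 + N}{-4 + N}$)
$O^{2}{\left(c \right)} = \left(\frac{-10 - 2}{-4 - 2}\right)^{2} = \left(\frac{1}{-6} \left(-12\right)\right)^{2} = \left(\left(- \frac{1}{6}\right) \left(-12\right)\right)^{2} = 2^{2} = 4$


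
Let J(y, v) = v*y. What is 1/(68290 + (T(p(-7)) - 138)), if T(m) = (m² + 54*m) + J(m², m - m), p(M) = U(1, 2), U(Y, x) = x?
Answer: 1/68264 ≈ 1.4649e-5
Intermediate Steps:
p(M) = 2
T(m) = m² + 54*m (T(m) = (m² + 54*m) + (m - m)*m² = (m² + 54*m) + 0*m² = (m² + 54*m) + 0 = m² + 54*m)
1/(68290 + (T(p(-7)) - 138)) = 1/(68290 + (2*(54 + 2) - 138)) = 1/(68290 + (2*56 - 138)) = 1/(68290 + (112 - 138)) = 1/(68290 - 26) = 1/68264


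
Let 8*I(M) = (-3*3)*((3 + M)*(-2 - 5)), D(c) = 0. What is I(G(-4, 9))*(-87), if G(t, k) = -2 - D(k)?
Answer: -5481/8 ≈ -685.13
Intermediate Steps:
G(t, k) = -2 (G(t, k) = -2 - 1*0 = -2 + 0 = -2)
I(M) = 189/8 + 63*M/8 (I(M) = ((-3*3)*((3 + M)*(-2 - 5)))/8 = (-9*(3 + M)*(-7))/8 = (-9*(-21 - 7*M))/8 = (189 + 63*M)/8 = 189/8 + 63*M/8)
I(G(-4, 9))*(-87) = (189/8 + (63/8)*(-2))*(-87) = (189/8 - 63/4)*(-87) = (63/8)*(-87) = -5481/8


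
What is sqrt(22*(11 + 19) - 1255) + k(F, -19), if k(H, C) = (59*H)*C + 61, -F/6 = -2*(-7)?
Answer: 94225 + I*sqrt(595) ≈ 94225.0 + 24.393*I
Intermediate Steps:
F = -84 (F = -(-12)*(-7) = -6*14 = -84)
k(H, C) = 61 + 59*C*H (k(H, C) = 59*C*H + 61 = 61 + 59*C*H)
sqrt(22*(11 + 19) - 1255) + k(F, -19) = sqrt(22*(11 + 19) - 1255) + (61 + 59*(-19)*(-84)) = sqrt(22*30 - 1255) + (61 + 94164) = sqrt(660 - 1255) + 94225 = sqrt(-595) + 94225 = I*sqrt(595) + 94225 = 94225 + I*sqrt(595)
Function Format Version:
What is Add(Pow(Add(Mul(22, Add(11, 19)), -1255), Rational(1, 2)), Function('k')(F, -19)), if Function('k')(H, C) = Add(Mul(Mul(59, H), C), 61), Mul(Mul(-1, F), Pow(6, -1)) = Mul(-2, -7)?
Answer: Add(94225, Mul(I, Pow(595, Rational(1, 2)))) ≈ Add(94225., Mul(24.393, I))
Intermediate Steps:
F = -84 (F = Mul(-6, Mul(-2, -7)) = Mul(-6, 14) = -84)
Function('k')(H, C) = Add(61, Mul(59, C, H)) (Function('k')(H, C) = Add(Mul(59, C, H), 61) = Add(61, Mul(59, C, H)))
Add(Pow(Add(Mul(22, Add(11, 19)), -1255), Rational(1, 2)), Function('k')(F, -19)) = Add(Pow(Add(Mul(22, Add(11, 19)), -1255), Rational(1, 2)), Add(61, Mul(59, -19, -84))) = Add(Pow(Add(Mul(22, 30), -1255), Rational(1, 2)), Add(61, 94164)) = Add(Pow(Add(660, -1255), Rational(1, 2)), 94225) = Add(Pow(-595, Rational(1, 2)), 94225) = Add(Mul(I, Pow(595, Rational(1, 2))), 94225) = Add(94225, Mul(I, Pow(595, Rational(1, 2))))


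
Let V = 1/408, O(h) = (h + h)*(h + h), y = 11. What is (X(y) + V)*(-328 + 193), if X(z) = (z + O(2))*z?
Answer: -5452965/136 ≈ -40095.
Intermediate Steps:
O(h) = 4*h**2 (O(h) = (2*h)*(2*h) = 4*h**2)
X(z) = z*(16 + z) (X(z) = (z + 4*2**2)*z = (z + 4*4)*z = (z + 16)*z = (16 + z)*z = z*(16 + z))
V = 1/408 ≈ 0.0024510
(X(y) + V)*(-328 + 193) = (11*(16 + 11) + 1/408)*(-328 + 193) = (11*27 + 1/408)*(-135) = (297 + 1/408)*(-135) = (121177/408)*(-135) = -5452965/136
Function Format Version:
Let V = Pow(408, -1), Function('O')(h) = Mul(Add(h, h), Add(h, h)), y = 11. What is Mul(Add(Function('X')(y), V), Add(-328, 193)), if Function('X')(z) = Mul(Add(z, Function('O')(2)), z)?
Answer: Rational(-5452965, 136) ≈ -40095.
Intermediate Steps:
Function('O')(h) = Mul(4, Pow(h, 2)) (Function('O')(h) = Mul(Mul(2, h), Mul(2, h)) = Mul(4, Pow(h, 2)))
Function('X')(z) = Mul(z, Add(16, z)) (Function('X')(z) = Mul(Add(z, Mul(4, Pow(2, 2))), z) = Mul(Add(z, Mul(4, 4)), z) = Mul(Add(z, 16), z) = Mul(Add(16, z), z) = Mul(z, Add(16, z)))
V = Rational(1, 408) ≈ 0.0024510
Mul(Add(Function('X')(y), V), Add(-328, 193)) = Mul(Add(Mul(11, Add(16, 11)), Rational(1, 408)), Add(-328, 193)) = Mul(Add(Mul(11, 27), Rational(1, 408)), -135) = Mul(Add(297, Rational(1, 408)), -135) = Mul(Rational(121177, 408), -135) = Rational(-5452965, 136)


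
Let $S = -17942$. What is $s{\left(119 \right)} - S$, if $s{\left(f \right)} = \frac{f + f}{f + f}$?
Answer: $17943$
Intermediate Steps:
$s{\left(f \right)} = 1$ ($s{\left(f \right)} = \frac{2 f}{2 f} = 2 f \frac{1}{2 f} = 1$)
$s{\left(119 \right)} - S = 1 - -17942 = 1 + 17942 = 17943$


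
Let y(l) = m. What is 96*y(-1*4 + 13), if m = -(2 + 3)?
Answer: -480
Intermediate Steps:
m = -5 (m = -1*5 = -5)
y(l) = -5
96*y(-1*4 + 13) = 96*(-5) = -480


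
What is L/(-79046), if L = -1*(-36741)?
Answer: -36741/79046 ≈ -0.46481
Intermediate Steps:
L = 36741
L/(-79046) = 36741/(-79046) = 36741*(-1/79046) = -36741/79046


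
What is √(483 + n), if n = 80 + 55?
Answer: √618 ≈ 24.860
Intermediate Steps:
n = 135
√(483 + n) = √(483 + 135) = √618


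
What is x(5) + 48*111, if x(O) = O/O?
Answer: 5329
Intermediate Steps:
x(O) = 1
x(5) + 48*111 = 1 + 48*111 = 1 + 5328 = 5329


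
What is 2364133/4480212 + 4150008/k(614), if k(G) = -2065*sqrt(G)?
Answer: 2364133/4480212 - 2075004*sqrt(614)/633955 ≈ -80.577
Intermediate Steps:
2364133/4480212 + 4150008/k(614) = 2364133/4480212 + 4150008/((-2065*sqrt(614))) = 2364133*(1/4480212) + 4150008*(-sqrt(614)/1267910) = 2364133/4480212 - 2075004*sqrt(614)/633955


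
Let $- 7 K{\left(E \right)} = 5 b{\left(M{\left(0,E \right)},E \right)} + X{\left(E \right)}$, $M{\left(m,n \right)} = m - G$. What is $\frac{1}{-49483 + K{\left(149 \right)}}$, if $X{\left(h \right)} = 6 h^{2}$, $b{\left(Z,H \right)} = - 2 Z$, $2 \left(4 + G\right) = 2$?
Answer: $- \frac{7}{479557} \approx -1.4597 \cdot 10^{-5}$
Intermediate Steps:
$G = -3$ ($G = -4 + \frac{1}{2} \cdot 2 = -4 + 1 = -3$)
$M{\left(m,n \right)} = 3 + m$ ($M{\left(m,n \right)} = m - -3 = m + 3 = 3 + m$)
$K{\left(E \right)} = \frac{30}{7} - \frac{6 E^{2}}{7}$ ($K{\left(E \right)} = - \frac{5 \left(- 2 \left(3 + 0\right)\right) + 6 E^{2}}{7} = - \frac{5 \left(\left(-2\right) 3\right) + 6 E^{2}}{7} = - \frac{5 \left(-6\right) + 6 E^{2}}{7} = - \frac{-30 + 6 E^{2}}{7} = \frac{30}{7} - \frac{6 E^{2}}{7}$)
$\frac{1}{-49483 + K{\left(149 \right)}} = \frac{1}{-49483 + \left(\frac{30}{7} - \frac{6 \cdot 149^{2}}{7}\right)} = \frac{1}{-49483 + \left(\frac{30}{7} - \frac{133206}{7}\right)} = \frac{1}{-49483 - \frac{133176}{7}} = \frac{1}{- \frac{479557}{7}} = - \frac{7}{479557}$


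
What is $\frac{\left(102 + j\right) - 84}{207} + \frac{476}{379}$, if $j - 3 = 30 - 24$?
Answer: $\frac{12085}{8717} \approx 1.3864$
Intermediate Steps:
$j = 9$ ($j = 3 + \left(30 - 24\right) = 3 + 6 = 9$)
$\frac{\left(102 + j\right) - 84}{207} + \frac{476}{379} = \frac{\left(102 + 9\right) - 84}{207} + \frac{476}{379} = \left(111 - 84\right) \frac{1}{207} + 476 \cdot \frac{1}{379} = 27 \cdot \frac{1}{207} + \frac{476}{379} = \frac{3}{23} + \frac{476}{379} = \frac{12085}{8717}$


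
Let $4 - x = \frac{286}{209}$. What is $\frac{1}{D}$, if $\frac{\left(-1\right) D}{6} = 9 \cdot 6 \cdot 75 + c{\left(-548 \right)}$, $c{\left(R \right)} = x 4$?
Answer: $- \frac{19}{462900} \approx -4.1046 \cdot 10^{-5}$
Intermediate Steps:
$x = \frac{50}{19}$ ($x = 4 - \frac{286}{209} = 4 - 286 \cdot \frac{1}{209} = 4 - \frac{26}{19} = \frac{50}{19} \approx 2.6316$)
$c{\left(R \right)} = \frac{200}{19}$ ($c{\left(R \right)} = \frac{50}{19} \cdot 4 = \frac{200}{19}$)
$D = - \frac{462900}{19}$ ($D = - 6 \left(9 \cdot 6 \cdot 75 + \frac{200}{19}\right) = - 6 \left(54 \cdot 75 + \frac{200}{19}\right) = - 6 \left(4050 + \frac{200}{19}\right) = \left(-6\right) \frac{77150}{19} = - \frac{462900}{19} \approx -24363.0$)
$\frac{1}{D} = \frac{1}{- \frac{462900}{19}} = - \frac{19}{462900}$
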